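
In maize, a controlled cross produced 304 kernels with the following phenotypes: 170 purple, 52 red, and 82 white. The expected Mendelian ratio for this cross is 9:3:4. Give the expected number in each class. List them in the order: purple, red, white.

171, 57, 76

Total ratio parts = 16. Expected numbers out of 304:
  purple: 304 × 9/16 = 171
  red: 304 × 3/16 = 57
  white: 304 × 4/16 = 76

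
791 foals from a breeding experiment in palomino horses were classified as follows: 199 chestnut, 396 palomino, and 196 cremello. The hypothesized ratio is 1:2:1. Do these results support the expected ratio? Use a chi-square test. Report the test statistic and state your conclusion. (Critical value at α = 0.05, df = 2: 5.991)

0.024; consistent

Total ratio parts = 4. Expected numbers out of 791:
  chestnut: 791 × 1/4 = 197.75
  palomino: 791 × 2/4 = 395.5
  cremello: 791 × 1/4 = 197.75
χ² = Σ (O − E)² / E
  chestnut: (199 − 197.75)² / 197.75 = 0.0079
  palomino: (396 − 395.5)² / 395.5 = 0.0006
  cremello: (196 − 197.75)² / 197.75 = 0.0155
χ² = 0.0079 + 0.0006 + 0.0155 = 0.024
Degrees of freedom = 3 − 1 = 2; critical value at α = 0.05 is 5.991.
Since 0.024 < 5.991, we fail to reject the null hypothesis — the data are consistent with the 1:2:1 ratio.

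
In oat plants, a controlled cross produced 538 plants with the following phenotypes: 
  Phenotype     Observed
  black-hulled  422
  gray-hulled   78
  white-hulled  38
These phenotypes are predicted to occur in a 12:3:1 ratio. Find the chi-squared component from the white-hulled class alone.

Expected counts for N = 538 under a 12:3:1 ratio (total parts = 16):
  black-hulled: 538 × 12/16 = 403.5
  gray-hulled: 538 × 3/16 = 100.875
  white-hulled: 538 × 1/16 = 33.625
Contribution of white-hulled: (38 − 33.625)² / 33.625 = 0.5692

0.569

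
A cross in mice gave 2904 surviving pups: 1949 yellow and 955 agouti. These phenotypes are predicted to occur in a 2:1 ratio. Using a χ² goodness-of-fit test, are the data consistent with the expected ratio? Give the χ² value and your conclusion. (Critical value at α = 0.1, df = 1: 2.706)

0.262; consistent

Expected counts for N = 2904 under a 2:1 ratio (total parts = 3):
  yellow: 2904 × 2/3 = 1936
  agouti: 2904 × 1/3 = 968
χ² = Σ (O − E)² / E
  yellow: (1949 − 1936)² / 1936 = 0.0873
  agouti: (955 − 968)² / 968 = 0.1746
χ² = 0.0873 + 0.1746 = 0.2619 ≈ 0.262
Degrees of freedom = 2 − 1 = 1; critical value at α = 0.1 is 2.706.
Since 0.262 < 2.706, we fail to reject the null hypothesis — the data are consistent with the 2:1 ratio.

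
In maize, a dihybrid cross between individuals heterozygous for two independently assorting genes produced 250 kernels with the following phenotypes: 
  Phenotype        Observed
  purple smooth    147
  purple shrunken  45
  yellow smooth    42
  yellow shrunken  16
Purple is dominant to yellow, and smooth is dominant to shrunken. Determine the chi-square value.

A dihybrid F₂ with independent assortment and complete dominance at both loci gives a 9:3:3:1 phenotypic ratio.
Under the 9:3:3:1 hypothesis (Σ ratio = 16, N = 250):
  purple smooth: 250 × 9/16 = 140.625
  purple shrunken: 250 × 3/16 = 46.875
  yellow smooth: 250 × 3/16 = 46.875
  yellow shrunken: 250 × 1/16 = 15.625
χ² = Σ (O − E)² / E
  purple smooth: (147 − 140.625)² / 140.625 = 0.2890
  purple shrunken: (45 − 46.875)² / 46.875 = 0.0750
  yellow smooth: (42 − 46.875)² / 46.875 = 0.5070
  yellow shrunken: (16 − 15.625)² / 15.625 = 0.0090
χ² = 0.2890 + 0.0750 + 0.5070 + 0.0090 = 0.880

0.880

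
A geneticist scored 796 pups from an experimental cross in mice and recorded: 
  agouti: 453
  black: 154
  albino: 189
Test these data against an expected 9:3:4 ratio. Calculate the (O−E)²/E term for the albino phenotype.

The 9:3:4 ratio has 16 parts, so with N = 796 the expected counts are:
  agouti: 796 × 9/16 = 447.75
  black: 796 × 3/16 = 149.25
  albino: 796 × 4/16 = 199
Contribution of albino: (189 − 199)² / 199 = 0.5025

0.503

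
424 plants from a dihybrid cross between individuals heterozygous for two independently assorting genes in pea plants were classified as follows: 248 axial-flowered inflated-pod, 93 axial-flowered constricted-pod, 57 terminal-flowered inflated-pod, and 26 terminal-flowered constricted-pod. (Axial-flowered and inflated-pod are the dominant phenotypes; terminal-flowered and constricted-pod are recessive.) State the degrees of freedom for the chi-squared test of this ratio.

A dihybrid F₂ with independent assortment and complete dominance at both loci gives a 9:3:3:1 phenotypic ratio.
A goodness-of-fit test with 4 phenotype classes has df = 4 − 1 = 3.

3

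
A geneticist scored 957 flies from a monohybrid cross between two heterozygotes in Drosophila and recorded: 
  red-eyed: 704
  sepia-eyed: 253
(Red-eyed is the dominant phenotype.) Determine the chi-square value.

For a monohybrid cross between heterozygotes with complete dominance, the expected phenotypic ratio is 3:1.
Under the 3:1 hypothesis (Σ ratio = 4, N = 957):
  red-eyed: 957 × 3/4 = 717.75
  sepia-eyed: 957 × 1/4 = 239.25
χ² = Σ (O − E)² / E
  red-eyed: (704 − 717.75)² / 717.75 = 0.2634
  sepia-eyed: (253 − 239.25)² / 239.25 = 0.7902
χ² = 0.2634 + 0.7902 = 1.0536 ≈ 1.054

1.054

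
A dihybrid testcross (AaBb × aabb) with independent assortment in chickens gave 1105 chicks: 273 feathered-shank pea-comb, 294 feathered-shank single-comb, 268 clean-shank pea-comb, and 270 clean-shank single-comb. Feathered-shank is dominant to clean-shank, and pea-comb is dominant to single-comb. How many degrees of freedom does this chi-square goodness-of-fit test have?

3

A dihybrid testcross with independent assortment gives a 1:1:1:1 ratio.
A goodness-of-fit test with 4 phenotype classes has df = 4 − 1 = 3.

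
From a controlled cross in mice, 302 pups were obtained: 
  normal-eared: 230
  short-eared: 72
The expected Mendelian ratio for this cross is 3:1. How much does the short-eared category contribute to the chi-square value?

Under the 3:1 hypothesis (Σ ratio = 4, N = 302):
  normal-eared: 302 × 3/4 = 226.5
  short-eared: 302 × 1/4 = 75.5
Contribution of short-eared: (72 − 75.5)² / 75.5 = 0.1623

0.162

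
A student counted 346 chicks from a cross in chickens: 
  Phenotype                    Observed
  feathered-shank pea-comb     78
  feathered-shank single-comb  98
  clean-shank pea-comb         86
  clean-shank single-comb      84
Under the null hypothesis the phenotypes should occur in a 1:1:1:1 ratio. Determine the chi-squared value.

2.439

Expected counts for N = 346 under a 1:1:1:1 ratio (total parts = 4):
  feathered-shank pea-comb: 346 × 1/4 = 86.5
  feathered-shank single-comb: 346 × 1/4 = 86.5
  clean-shank pea-comb: 346 × 1/4 = 86.5
  clean-shank single-comb: 346 × 1/4 = 86.5
χ² = Σ (O − E)² / E
  feathered-shank pea-comb: (78 − 86.5)² / 86.5 = 0.8353
  feathered-shank single-comb: (98 − 86.5)² / 86.5 = 1.5289
  clean-shank pea-comb: (86 − 86.5)² / 86.5 = 0.0029
  clean-shank single-comb: (84 − 86.5)² / 86.5 = 0.0723
χ² = 0.8353 + 1.5289 + 0.0029 + 0.0723 = 2.4394 ≈ 2.439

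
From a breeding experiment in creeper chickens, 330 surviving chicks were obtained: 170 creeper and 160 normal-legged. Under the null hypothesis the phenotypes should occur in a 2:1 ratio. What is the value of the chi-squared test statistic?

The 2:1 ratio has 3 parts, so with N = 330 the expected counts are:
  creeper: 330 × 2/3 = 220
  normal-legged: 330 × 1/3 = 110
χ² = Σ (O − E)² / E
  creeper: (170 − 220)² / 220 = 11.3636
  normal-legged: (160 − 110)² / 110 = 22.7273
χ² = 11.3636 + 22.7273 = 34.0909 ≈ 34.091

34.091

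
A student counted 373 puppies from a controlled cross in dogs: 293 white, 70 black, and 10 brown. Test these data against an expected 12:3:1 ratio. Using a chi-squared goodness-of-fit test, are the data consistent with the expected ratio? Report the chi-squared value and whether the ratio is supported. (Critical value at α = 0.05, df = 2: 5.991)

8.230; not consistent

Expected counts for N = 373 under a 12:3:1 ratio (total parts = 16):
  white: 373 × 12/16 = 279.75
  black: 373 × 3/16 = 69.9375
  brown: 373 × 1/16 = 23.3125
χ² = Σ (O − E)² / E
  white: (293 − 279.75)² / 279.75 = 0.6276
  black: (70 − 69.9375)² / 69.9375 = 0.0001
  brown: (10 − 23.3125)² / 23.3125 = 7.6020
χ² = 0.6276 + 0.0001 + 7.6020 = 8.2297 ≈ 8.230
Degrees of freedom = 3 − 1 = 2; critical value at α = 0.05 is 5.991.
Since 8.230 > 5.991, we reject the null hypothesis — the data do not fit the 12:3:1 ratio.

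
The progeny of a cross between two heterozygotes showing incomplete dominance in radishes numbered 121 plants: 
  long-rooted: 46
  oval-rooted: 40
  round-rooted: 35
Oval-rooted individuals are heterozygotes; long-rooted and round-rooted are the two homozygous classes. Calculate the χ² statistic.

15.893

With incomplete dominance, a heterozygote × heterozygote cross gives a 1:2:1 phenotypic ratio.
Expected counts for N = 121 under a 1:2:1 ratio (total parts = 4):
  long-rooted: 121 × 1/4 = 30.25
  oval-rooted: 121 × 2/4 = 60.5
  round-rooted: 121 × 1/4 = 30.25
χ² = Σ (O − E)² / E
  long-rooted: (46 − 30.25)² / 30.25 = 8.2004
  oval-rooted: (40 − 60.5)² / 60.5 = 6.9463
  round-rooted: (35 − 30.25)² / 30.25 = 0.7459
χ² = 8.2004 + 6.9463 + 0.7459 = 15.8926 ≈ 15.893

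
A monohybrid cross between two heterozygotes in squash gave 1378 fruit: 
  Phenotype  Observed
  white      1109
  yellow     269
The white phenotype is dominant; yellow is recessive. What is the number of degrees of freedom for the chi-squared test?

For a monohybrid cross between heterozygotes with complete dominance, the expected phenotypic ratio is 3:1.
A goodness-of-fit test with 2 phenotype classes has df = 2 − 1 = 1.

1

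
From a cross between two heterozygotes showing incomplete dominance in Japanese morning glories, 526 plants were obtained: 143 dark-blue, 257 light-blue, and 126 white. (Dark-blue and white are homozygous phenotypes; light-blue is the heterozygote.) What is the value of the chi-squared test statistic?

With incomplete dominance, a heterozygote × heterozygote cross gives a 1:2:1 phenotypic ratio.
Under the 1:2:1 hypothesis (Σ ratio = 4, N = 526):
  dark-blue: 526 × 1/4 = 131.5
  light-blue: 526 × 2/4 = 263
  white: 526 × 1/4 = 131.5
χ² = Σ (O − E)² / E
  dark-blue: (143 − 131.5)² / 131.5 = 1.0057
  light-blue: (257 − 263)² / 263 = 0.1369
  white: (126 − 131.5)² / 131.5 = 0.2300
χ² = 1.0057 + 0.1369 + 0.2300 = 1.3726 ≈ 1.373

1.373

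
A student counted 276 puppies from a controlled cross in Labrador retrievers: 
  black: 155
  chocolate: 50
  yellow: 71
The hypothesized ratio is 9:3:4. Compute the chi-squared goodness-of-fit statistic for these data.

Total ratio parts = 16. Expected numbers out of 276:
  black: 276 × 9/16 = 155.25
  chocolate: 276 × 3/16 = 51.75
  yellow: 276 × 4/16 = 69
χ² = Σ (O − E)² / E
  black: (155 − 155.25)² / 155.25 = 0.0004
  chocolate: (50 − 51.75)² / 51.75 = 0.0592
  yellow: (71 − 69)² / 69 = 0.0580
χ² = 0.0004 + 0.0592 + 0.0580 = 0.1176 ≈ 0.118

0.118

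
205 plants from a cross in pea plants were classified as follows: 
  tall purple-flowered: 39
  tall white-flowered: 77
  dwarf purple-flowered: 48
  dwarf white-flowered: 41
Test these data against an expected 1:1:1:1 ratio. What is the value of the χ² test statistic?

Expected counts for N = 205 under a 1:1:1:1 ratio (total parts = 4):
  tall purple-flowered: 205 × 1/4 = 51.25
  tall white-flowered: 205 × 1/4 = 51.25
  dwarf purple-flowered: 205 × 1/4 = 51.25
  dwarf white-flowered: 205 × 1/4 = 51.25
χ² = Σ (O − E)² / E
  tall purple-flowered: (39 − 51.25)² / 51.25 = 2.9280
  tall white-flowered: (77 − 51.25)² / 51.25 = 12.9378
  dwarf purple-flowered: (48 − 51.25)² / 51.25 = 0.2061
  dwarf white-flowered: (41 − 51.25)² / 51.25 = 2.0500
χ² = 2.9280 + 12.9378 + 0.2061 + 2.0500 = 18.1219 ≈ 18.122

18.122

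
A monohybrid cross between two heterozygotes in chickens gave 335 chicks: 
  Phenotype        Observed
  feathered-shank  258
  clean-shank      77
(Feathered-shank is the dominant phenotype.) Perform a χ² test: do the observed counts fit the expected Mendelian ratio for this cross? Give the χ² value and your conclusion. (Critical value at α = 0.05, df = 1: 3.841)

For a monohybrid cross between heterozygotes with complete dominance, the expected phenotypic ratio is 3:1.
Expected counts for N = 335 under a 3:1 ratio (total parts = 4):
  feathered-shank: 335 × 3/4 = 251.25
  clean-shank: 335 × 1/4 = 83.75
χ² = Σ (O − E)² / E
  feathered-shank: (258 − 251.25)² / 251.25 = 0.1813
  clean-shank: (77 − 83.75)² / 83.75 = 0.5440
χ² = 0.1813 + 0.5440 = 0.7253 ≈ 0.725
Degrees of freedom = 2 − 1 = 1; critical value at α = 0.05 is 3.841.
Since 0.725 < 3.841, we fail to reject the null hypothesis — the data are consistent with the 3:1 ratio.

0.725; consistent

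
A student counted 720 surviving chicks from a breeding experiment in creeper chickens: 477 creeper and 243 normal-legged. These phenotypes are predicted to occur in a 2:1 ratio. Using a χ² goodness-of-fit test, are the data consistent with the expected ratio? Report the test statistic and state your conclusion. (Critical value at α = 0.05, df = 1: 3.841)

Total ratio parts = 3. Expected numbers out of 720:
  creeper: 720 × 2/3 = 480
  normal-legged: 720 × 1/3 = 240
χ² = Σ (O − E)² / E
  creeper: (477 − 480)² / 480 = 0.0187
  normal-legged: (243 − 240)² / 240 = 0.0375
χ² = 0.0187 + 0.0375 = 0.0562 ≈ 0.056
Degrees of freedom = 2 − 1 = 1; critical value at α = 0.05 is 3.841.
Since 0.056 < 3.841, we fail to reject the null hypothesis — the data are consistent with the 2:1 ratio.

0.056; consistent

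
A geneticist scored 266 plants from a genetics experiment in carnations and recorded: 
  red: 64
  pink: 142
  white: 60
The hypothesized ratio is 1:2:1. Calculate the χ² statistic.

Expected counts for N = 266 under a 1:2:1 ratio (total parts = 4):
  red: 266 × 1/4 = 66.5
  pink: 266 × 2/4 = 133
  white: 266 × 1/4 = 66.5
χ² = Σ (O − E)² / E
  red: (64 − 66.5)² / 66.5 = 0.0940
  pink: (142 − 133)² / 133 = 0.6090
  white: (60 − 66.5)² / 66.5 = 0.6353
χ² = 0.0940 + 0.6090 + 0.6353 = 1.3383 ≈ 1.338

1.338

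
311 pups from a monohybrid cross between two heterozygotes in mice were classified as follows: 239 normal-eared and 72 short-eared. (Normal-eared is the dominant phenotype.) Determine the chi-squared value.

For a monohybrid cross between heterozygotes with complete dominance, the expected phenotypic ratio is 3:1.
Under the 3:1 hypothesis (Σ ratio = 4, N = 311):
  normal-eared: 311 × 3/4 = 233.25
  short-eared: 311 × 1/4 = 77.75
χ² = Σ (O − E)² / E
  normal-eared: (239 − 233.25)² / 233.25 = 0.1417
  short-eared: (72 − 77.75)² / 77.75 = 0.4252
χ² = 0.1417 + 0.4252 = 0.5669 ≈ 0.567

0.567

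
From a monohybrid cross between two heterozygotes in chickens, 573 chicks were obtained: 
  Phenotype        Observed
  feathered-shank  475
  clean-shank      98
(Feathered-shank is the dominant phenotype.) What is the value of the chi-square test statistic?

For a monohybrid cross between heterozygotes with complete dominance, the expected phenotypic ratio is 3:1.
Expected counts for N = 573 under a 3:1 ratio (total parts = 4):
  feathered-shank: 573 × 3/4 = 429.75
  clean-shank: 573 × 1/4 = 143.25
χ² = Σ (O − E)² / E
  feathered-shank: (475 − 429.75)² / 429.75 = 4.7645
  clean-shank: (98 − 143.25)² / 143.25 = 14.2936
χ² = 4.7645 + 14.2936 = 19.0581 ≈ 19.058

19.058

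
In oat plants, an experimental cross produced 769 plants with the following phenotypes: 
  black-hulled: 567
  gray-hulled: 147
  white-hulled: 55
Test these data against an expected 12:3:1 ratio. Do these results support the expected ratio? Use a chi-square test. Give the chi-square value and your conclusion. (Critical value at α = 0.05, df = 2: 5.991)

Expected counts for N = 769 under a 12:3:1 ratio (total parts = 16):
  black-hulled: 769 × 12/16 = 576.75
  gray-hulled: 769 × 3/16 = 144.1875
  white-hulled: 769 × 1/16 = 48.0625
χ² = Σ (O − E)² / E
  black-hulled: (567 − 576.75)² / 576.75 = 0.1648
  gray-hulled: (147 − 144.1875)² / 144.1875 = 0.0549
  white-hulled: (55 − 48.0625)² / 48.0625 = 1.0014
χ² = 0.1648 + 0.0549 + 1.0014 = 1.2211 ≈ 1.221
Degrees of freedom = 3 − 1 = 2; critical value at α = 0.05 is 5.991.
Since 1.221 < 5.991, we fail to reject the null hypothesis — the data are consistent with the 12:3:1 ratio.

1.221; consistent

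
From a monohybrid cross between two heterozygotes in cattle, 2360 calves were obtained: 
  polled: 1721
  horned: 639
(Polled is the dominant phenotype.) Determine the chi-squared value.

5.426

For a monohybrid cross between heterozygotes with complete dominance, the expected phenotypic ratio is 3:1.
Total ratio parts = 4. Expected numbers out of 2360:
  polled: 2360 × 3/4 = 1770
  horned: 2360 × 1/4 = 590
χ² = Σ (O − E)² / E
  polled: (1721 − 1770)² / 1770 = 1.3565
  horned: (639 − 590)² / 590 = 4.0695
χ² = 1.3565 + 4.0695 = 5.426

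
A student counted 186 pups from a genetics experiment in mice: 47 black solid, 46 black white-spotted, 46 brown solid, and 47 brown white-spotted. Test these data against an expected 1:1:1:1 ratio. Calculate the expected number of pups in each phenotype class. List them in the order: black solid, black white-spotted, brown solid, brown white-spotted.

Under the 1:1:1:1 hypothesis (Σ ratio = 4, N = 186):
  black solid: 186 × 1/4 = 46.5
  black white-spotted: 186 × 1/4 = 46.5
  brown solid: 186 × 1/4 = 46.5
  brown white-spotted: 186 × 1/4 = 46.5

46.5, 46.5, 46.5, 46.5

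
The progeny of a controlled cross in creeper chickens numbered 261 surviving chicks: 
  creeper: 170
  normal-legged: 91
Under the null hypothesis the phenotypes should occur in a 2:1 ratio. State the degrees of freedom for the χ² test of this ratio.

A goodness-of-fit test with 2 phenotype classes has df = 2 − 1 = 1.

1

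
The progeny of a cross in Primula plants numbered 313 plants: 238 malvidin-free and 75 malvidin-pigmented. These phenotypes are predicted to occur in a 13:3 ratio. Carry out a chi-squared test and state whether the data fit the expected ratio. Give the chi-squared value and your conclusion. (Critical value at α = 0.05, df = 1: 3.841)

Expected counts for N = 313 under a 13:3 ratio (total parts = 16):
  malvidin-free: 313 × 13/16 = 254.3125
  malvidin-pigmented: 313 × 3/16 = 58.6875
χ² = Σ (O − E)² / E
  malvidin-free: (238 − 254.3125)² / 254.3125 = 1.0463
  malvidin-pigmented: (75 − 58.6875)² / 58.6875 = 4.5341
χ² = 1.0463 + 4.5341 = 5.5804 ≈ 5.580
Degrees of freedom = 2 − 1 = 1; critical value at α = 0.05 is 3.841.
Since 5.580 > 3.841, we reject the null hypothesis — the data do not fit the 13:3 ratio.

5.580; not consistent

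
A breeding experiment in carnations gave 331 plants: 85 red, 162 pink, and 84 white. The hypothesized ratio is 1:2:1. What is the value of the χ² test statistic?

Expected counts for N = 331 under a 1:2:1 ratio (total parts = 4):
  red: 331 × 1/4 = 82.75
  pink: 331 × 2/4 = 165.5
  white: 331 × 1/4 = 82.75
χ² = Σ (O − E)² / E
  red: (85 − 82.75)² / 82.75 = 0.0612
  pink: (162 − 165.5)² / 165.5 = 0.0740
  white: (84 − 82.75)² / 82.75 = 0.0189
χ² = 0.0612 + 0.0740 + 0.0189 = 0.1541 ≈ 0.154

0.154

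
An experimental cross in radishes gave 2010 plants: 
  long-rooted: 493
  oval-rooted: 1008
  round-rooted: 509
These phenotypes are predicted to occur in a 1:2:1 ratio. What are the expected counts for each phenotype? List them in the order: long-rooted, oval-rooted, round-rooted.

502.5, 1005, 502.5

Expected counts for N = 2010 under a 1:2:1 ratio (total parts = 4):
  long-rooted: 2010 × 1/4 = 502.5
  oval-rooted: 2010 × 2/4 = 1005
  round-rooted: 2010 × 1/4 = 502.5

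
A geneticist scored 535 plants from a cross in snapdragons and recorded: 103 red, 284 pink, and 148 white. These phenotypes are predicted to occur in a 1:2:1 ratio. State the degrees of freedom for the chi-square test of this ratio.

2

A goodness-of-fit test with 3 phenotype classes has df = 3 − 1 = 2.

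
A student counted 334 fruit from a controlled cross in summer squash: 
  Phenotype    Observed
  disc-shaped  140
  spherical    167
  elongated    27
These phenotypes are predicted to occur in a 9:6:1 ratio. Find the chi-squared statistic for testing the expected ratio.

Total ratio parts = 16. Expected numbers out of 334:
  disc-shaped: 334 × 9/16 = 187.875
  spherical: 334 × 6/16 = 125.25
  elongated: 334 × 1/16 = 20.875
χ² = Σ (O − E)² / E
  disc-shaped: (140 − 187.875)² / 187.875 = 12.1997
  spherical: (167 − 125.25)² / 125.25 = 13.9167
  elongated: (27 − 20.875)² / 20.875 = 1.7972
χ² = 12.1997 + 13.9167 + 1.7972 = 27.9136 ≈ 27.914

27.914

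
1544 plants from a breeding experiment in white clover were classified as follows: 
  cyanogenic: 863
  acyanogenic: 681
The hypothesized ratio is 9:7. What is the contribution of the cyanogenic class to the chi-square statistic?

Total ratio parts = 16. Expected numbers out of 1544:
  cyanogenic: 1544 × 9/16 = 868.5
  acyanogenic: 1544 × 7/16 = 675.5
Contribution of cyanogenic: (863 − 868.5)² / 868.5 = 0.0348

0.035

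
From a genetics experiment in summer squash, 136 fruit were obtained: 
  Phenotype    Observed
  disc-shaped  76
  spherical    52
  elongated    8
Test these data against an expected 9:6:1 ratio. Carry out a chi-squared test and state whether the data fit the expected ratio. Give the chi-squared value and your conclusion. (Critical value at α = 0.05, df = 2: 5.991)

0.052; consistent

Total ratio parts = 16. Expected numbers out of 136:
  disc-shaped: 136 × 9/16 = 76.5
  spherical: 136 × 6/16 = 51
  elongated: 136 × 1/16 = 8.5
χ² = Σ (O − E)² / E
  disc-shaped: (76 − 76.5)² / 76.5 = 0.0033
  spherical: (52 − 51)² / 51 = 0.0196
  elongated: (8 − 8.5)² / 8.5 = 0.0294
χ² = 0.0033 + 0.0196 + 0.0294 = 0.0523 ≈ 0.052
Degrees of freedom = 3 − 1 = 2; critical value at α = 0.05 is 5.991.
Since 0.052 < 5.991, we fail to reject the null hypothesis — the data are consistent with the 9:6:1 ratio.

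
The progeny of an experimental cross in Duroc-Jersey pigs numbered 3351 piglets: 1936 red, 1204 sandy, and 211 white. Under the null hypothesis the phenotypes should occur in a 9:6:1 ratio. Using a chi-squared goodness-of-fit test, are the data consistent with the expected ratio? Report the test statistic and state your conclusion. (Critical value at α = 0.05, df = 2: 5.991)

3.599; consistent

Expected counts for N = 3351 under a 9:6:1 ratio (total parts = 16):
  red: 3351 × 9/16 = 1884.9375
  sandy: 3351 × 6/16 = 1256.625
  white: 3351 × 1/16 = 209.4375
χ² = Σ (O − E)² / E
  red: (1936 − 1884.9375)² / 1884.9375 = 1.3833
  sandy: (1204 − 1256.625)² / 1256.625 = 2.2038
  white: (211 − 209.4375)² / 209.4375 = 0.0117
χ² = 1.3833 + 2.2038 + 0.0117 = 3.5988 ≈ 3.599
Degrees of freedom = 3 − 1 = 2; critical value at α = 0.05 is 5.991.
Since 3.599 < 5.991, we fail to reject the null hypothesis — the data are consistent with the 9:6:1 ratio.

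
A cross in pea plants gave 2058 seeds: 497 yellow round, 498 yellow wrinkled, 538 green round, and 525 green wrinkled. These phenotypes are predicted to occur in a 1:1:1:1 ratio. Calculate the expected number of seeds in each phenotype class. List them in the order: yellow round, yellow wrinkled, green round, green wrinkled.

Expected counts for N = 2058 under a 1:1:1:1 ratio (total parts = 4):
  yellow round: 2058 × 1/4 = 514.5
  yellow wrinkled: 2058 × 1/4 = 514.5
  green round: 2058 × 1/4 = 514.5
  green wrinkled: 2058 × 1/4 = 514.5

514.5, 514.5, 514.5, 514.5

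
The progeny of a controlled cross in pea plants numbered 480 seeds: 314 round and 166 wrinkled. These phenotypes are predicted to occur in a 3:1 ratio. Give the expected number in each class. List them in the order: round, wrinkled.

Total ratio parts = 4. Expected numbers out of 480:
  round: 480 × 3/4 = 360
  wrinkled: 480 × 1/4 = 120

360, 120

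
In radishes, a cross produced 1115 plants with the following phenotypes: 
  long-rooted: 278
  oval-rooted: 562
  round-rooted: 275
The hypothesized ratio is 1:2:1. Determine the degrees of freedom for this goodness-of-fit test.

A goodness-of-fit test with 3 phenotype classes has df = 3 − 1 = 2.

2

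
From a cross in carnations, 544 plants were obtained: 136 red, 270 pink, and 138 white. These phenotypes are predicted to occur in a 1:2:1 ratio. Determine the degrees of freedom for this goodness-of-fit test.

A goodness-of-fit test with 3 phenotype classes has df = 3 − 1 = 2.

2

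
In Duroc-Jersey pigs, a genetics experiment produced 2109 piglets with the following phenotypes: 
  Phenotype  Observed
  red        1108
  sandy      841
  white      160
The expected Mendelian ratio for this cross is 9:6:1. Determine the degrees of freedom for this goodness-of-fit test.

A goodness-of-fit test with 3 phenotype classes has df = 3 − 1 = 2.

2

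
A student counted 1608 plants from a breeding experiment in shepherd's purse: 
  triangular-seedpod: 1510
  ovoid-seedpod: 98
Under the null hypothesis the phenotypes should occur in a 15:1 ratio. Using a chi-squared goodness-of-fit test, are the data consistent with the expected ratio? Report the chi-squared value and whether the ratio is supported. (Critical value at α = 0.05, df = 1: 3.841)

0.066; consistent

The 15:1 ratio has 16 parts, so with N = 1608 the expected counts are:
  triangular-seedpod: 1608 × 15/16 = 1507.5
  ovoid-seedpod: 1608 × 1/16 = 100.5
χ² = Σ (O − E)² / E
  triangular-seedpod: (1510 − 1507.5)² / 1507.5 = 0.0041
  ovoid-seedpod: (98 − 100.5)² / 100.5 = 0.0622
χ² = 0.0041 + 0.0622 = 0.0663 ≈ 0.066
Degrees of freedom = 2 − 1 = 1; critical value at α = 0.05 is 3.841.
Since 0.066 < 3.841, we fail to reject the null hypothesis — the data are consistent with the 15:1 ratio.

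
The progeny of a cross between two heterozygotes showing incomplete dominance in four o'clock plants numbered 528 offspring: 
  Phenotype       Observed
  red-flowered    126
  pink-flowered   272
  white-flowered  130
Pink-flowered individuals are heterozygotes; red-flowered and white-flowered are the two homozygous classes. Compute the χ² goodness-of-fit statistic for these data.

With incomplete dominance, a heterozygote × heterozygote cross gives a 1:2:1 phenotypic ratio.
Under the 1:2:1 hypothesis (Σ ratio = 4, N = 528):
  red-flowered: 528 × 1/4 = 132
  pink-flowered: 528 × 2/4 = 264
  white-flowered: 528 × 1/4 = 132
χ² = Σ (O − E)² / E
  red-flowered: (126 − 132)² / 132 = 0.2727
  pink-flowered: (272 − 264)² / 264 = 0.2424
  white-flowered: (130 − 132)² / 132 = 0.0303
χ² = 0.2727 + 0.2424 + 0.0303 = 0.5454 ≈ 0.545

0.545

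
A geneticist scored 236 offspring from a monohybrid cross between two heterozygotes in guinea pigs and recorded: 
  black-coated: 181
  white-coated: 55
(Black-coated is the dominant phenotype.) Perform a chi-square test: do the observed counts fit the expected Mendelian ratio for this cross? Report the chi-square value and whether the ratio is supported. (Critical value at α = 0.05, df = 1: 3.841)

For a monohybrid cross between heterozygotes with complete dominance, the expected phenotypic ratio is 3:1.
Under the 3:1 hypothesis (Σ ratio = 4, N = 236):
  black-coated: 236 × 3/4 = 177
  white-coated: 236 × 1/4 = 59
χ² = Σ (O − E)² / E
  black-coated: (181 − 177)² / 177 = 0.0904
  white-coated: (55 − 59)² / 59 = 0.2712
χ² = 0.0904 + 0.2712 = 0.3616 ≈ 0.362
Degrees of freedom = 2 − 1 = 1; critical value at α = 0.05 is 3.841.
Since 0.362 < 3.841, we fail to reject the null hypothesis — the data are consistent with the 3:1 ratio.

0.362; consistent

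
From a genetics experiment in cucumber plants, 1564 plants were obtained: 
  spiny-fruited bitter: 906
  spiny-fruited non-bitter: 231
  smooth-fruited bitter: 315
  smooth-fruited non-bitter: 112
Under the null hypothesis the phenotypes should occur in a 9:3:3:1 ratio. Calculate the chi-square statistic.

Under the 9:3:3:1 hypothesis (Σ ratio = 16, N = 1564):
  spiny-fruited bitter: 1564 × 9/16 = 879.75
  spiny-fruited non-bitter: 1564 × 3/16 = 293.25
  smooth-fruited bitter: 1564 × 3/16 = 293.25
  smooth-fruited non-bitter: 1564 × 1/16 = 97.75
χ² = Σ (O − E)² / E
  spiny-fruited bitter: (906 − 879.75)² / 879.75 = 0.7832
  spiny-fruited non-bitter: (231 − 293.25)² / 293.25 = 13.2142
  smooth-fruited bitter: (315 − 293.25)² / 293.25 = 1.6132
  smooth-fruited non-bitter: (112 − 97.75)² / 97.75 = 2.0774
χ² = 0.7832 + 13.2142 + 1.6132 + 2.0774 = 17.688

17.688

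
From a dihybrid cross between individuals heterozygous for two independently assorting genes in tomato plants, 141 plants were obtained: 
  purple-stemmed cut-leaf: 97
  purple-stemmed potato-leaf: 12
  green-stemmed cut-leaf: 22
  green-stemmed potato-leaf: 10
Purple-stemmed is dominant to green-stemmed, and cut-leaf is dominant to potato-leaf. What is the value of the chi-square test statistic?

12.734

A dihybrid F₂ with independent assortment and complete dominance at both loci gives a 9:3:3:1 phenotypic ratio.
Total ratio parts = 16. Expected numbers out of 141:
  purple-stemmed cut-leaf: 141 × 9/16 = 79.3125
  purple-stemmed potato-leaf: 141 × 3/16 = 26.4375
  green-stemmed cut-leaf: 141 × 3/16 = 26.4375
  green-stemmed potato-leaf: 141 × 1/16 = 8.8125
χ² = Σ (O − E)² / E
  purple-stemmed cut-leaf: (97 − 79.3125)² / 79.3125 = 3.9445
  purple-stemmed potato-leaf: (12 − 26.4375)² / 26.4375 = 7.8843
  green-stemmed cut-leaf: (22 − 26.4375)² / 26.4375 = 0.7448
  green-stemmed potato-leaf: (10 − 8.8125)² / 8.8125 = 0.1600
χ² = 3.9445 + 7.8843 + 0.7448 + 0.1600 = 12.7336 ≈ 12.734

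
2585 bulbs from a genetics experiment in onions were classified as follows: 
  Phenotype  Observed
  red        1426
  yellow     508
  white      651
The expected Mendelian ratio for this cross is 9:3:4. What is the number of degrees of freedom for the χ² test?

2

A goodness-of-fit test with 3 phenotype classes has df = 3 − 1 = 2.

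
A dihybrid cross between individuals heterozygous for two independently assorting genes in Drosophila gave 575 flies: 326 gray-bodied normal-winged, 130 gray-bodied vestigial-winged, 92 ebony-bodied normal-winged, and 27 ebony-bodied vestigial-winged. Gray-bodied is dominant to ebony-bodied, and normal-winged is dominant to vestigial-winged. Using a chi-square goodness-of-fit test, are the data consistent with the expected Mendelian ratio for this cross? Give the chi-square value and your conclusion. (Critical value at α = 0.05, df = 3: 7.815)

A dihybrid F₂ with independent assortment and complete dominance at both loci gives a 9:3:3:1 phenotypic ratio.
Total ratio parts = 16. Expected numbers out of 575:
  gray-bodied normal-winged: 575 × 9/16 = 323.4375
  gray-bodied vestigial-winged: 575 × 3/16 = 107.8125
  ebony-bodied normal-winged: 575 × 3/16 = 107.8125
  ebony-bodied vestigial-winged: 575 × 1/16 = 35.9375
χ² = Σ (O − E)² / E
  gray-bodied normal-winged: (326 − 323.4375)² / 323.4375 = 0.0203
  gray-bodied vestigial-winged: (130 − 107.8125)² / 107.8125 = 4.5661
  ebony-bodied normal-winged: (92 − 107.8125)² / 107.8125 = 2.3192
  ebony-bodied vestigial-winged: (27 − 35.9375)² / 35.9375 = 2.2227
χ² = 0.0203 + 4.5661 + 2.3192 + 2.2227 = 9.1283 ≈ 9.128
Degrees of freedom = 4 − 1 = 3; critical value at α = 0.05 is 7.815.
Since 9.128 > 7.815, we reject the null hypothesis — the data do not fit the 9:3:3:1 ratio.

9.128; not consistent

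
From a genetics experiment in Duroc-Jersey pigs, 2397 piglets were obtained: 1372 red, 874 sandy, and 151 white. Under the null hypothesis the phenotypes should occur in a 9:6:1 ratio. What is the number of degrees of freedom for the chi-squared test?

2

A goodness-of-fit test with 3 phenotype classes has df = 3 − 1 = 2.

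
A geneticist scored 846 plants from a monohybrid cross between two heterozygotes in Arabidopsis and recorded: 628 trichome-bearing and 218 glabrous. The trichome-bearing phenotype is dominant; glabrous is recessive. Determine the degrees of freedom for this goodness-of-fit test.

For a monohybrid cross between heterozygotes with complete dominance, the expected phenotypic ratio is 3:1.
A goodness-of-fit test with 2 phenotype classes has df = 2 − 1 = 1.

1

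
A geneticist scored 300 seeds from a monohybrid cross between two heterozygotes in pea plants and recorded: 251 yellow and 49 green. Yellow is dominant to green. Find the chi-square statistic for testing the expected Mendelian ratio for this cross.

12.018

For a monohybrid cross between heterozygotes with complete dominance, the expected phenotypic ratio is 3:1.
The 3:1 ratio has 4 parts, so with N = 300 the expected counts are:
  yellow: 300 × 3/4 = 225
  green: 300 × 1/4 = 75
χ² = Σ (O − E)² / E
  yellow: (251 − 225)² / 225 = 3.0044
  green: (49 − 75)² / 75 = 9.0133
χ² = 3.0044 + 9.0133 = 12.0177 ≈ 12.018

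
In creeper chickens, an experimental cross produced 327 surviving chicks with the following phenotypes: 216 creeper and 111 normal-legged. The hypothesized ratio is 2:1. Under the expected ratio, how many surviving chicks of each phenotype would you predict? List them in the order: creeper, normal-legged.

Total ratio parts = 3. Expected numbers out of 327:
  creeper: 327 × 2/3 = 218
  normal-legged: 327 × 1/3 = 109

218, 109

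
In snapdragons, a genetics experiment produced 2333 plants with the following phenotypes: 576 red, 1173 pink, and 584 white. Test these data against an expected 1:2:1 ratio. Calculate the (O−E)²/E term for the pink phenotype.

Under the 1:2:1 hypothesis (Σ ratio = 4, N = 2333):
  red: 2333 × 1/4 = 583.25
  pink: 2333 × 2/4 = 1166.5
  white: 2333 × 1/4 = 583.25
Contribution of pink: (1173 − 1166.5)² / 1166.5 = 0.0362

0.036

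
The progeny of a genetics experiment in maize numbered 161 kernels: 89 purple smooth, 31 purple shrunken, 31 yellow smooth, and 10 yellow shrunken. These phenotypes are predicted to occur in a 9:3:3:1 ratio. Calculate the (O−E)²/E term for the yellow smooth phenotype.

0.022

The 9:3:3:1 ratio has 16 parts, so with N = 161 the expected counts are:
  purple smooth: 161 × 9/16 = 90.5625
  purple shrunken: 161 × 3/16 = 30.1875
  yellow smooth: 161 × 3/16 = 30.1875
  yellow shrunken: 161 × 1/16 = 10.0625
Contribution of yellow smooth: (31 − 30.1875)² / 30.1875 = 0.0219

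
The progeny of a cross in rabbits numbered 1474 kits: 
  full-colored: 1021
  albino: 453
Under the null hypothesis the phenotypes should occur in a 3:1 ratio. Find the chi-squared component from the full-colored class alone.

Expected counts for N = 1474 under a 3:1 ratio (total parts = 4):
  full-colored: 1474 × 3/4 = 1105.5
  albino: 1474 × 1/4 = 368.5
Contribution of full-colored: (1021 − 1105.5)² / 1105.5 = 6.4588

6.459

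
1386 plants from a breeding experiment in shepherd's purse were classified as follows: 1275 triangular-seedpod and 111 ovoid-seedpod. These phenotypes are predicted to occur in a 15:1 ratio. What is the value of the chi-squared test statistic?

The 15:1 ratio has 16 parts, so with N = 1386 the expected counts are:
  triangular-seedpod: 1386 × 15/16 = 1299.375
  ovoid-seedpod: 1386 × 1/16 = 86.625
χ² = Σ (O − E)² / E
  triangular-seedpod: (1275 − 1299.375)² / 1299.375 = 0.4573
  ovoid-seedpod: (111 − 86.625)² / 86.625 = 6.8588
χ² = 0.4573 + 6.8588 = 7.3161 ≈ 7.316

7.316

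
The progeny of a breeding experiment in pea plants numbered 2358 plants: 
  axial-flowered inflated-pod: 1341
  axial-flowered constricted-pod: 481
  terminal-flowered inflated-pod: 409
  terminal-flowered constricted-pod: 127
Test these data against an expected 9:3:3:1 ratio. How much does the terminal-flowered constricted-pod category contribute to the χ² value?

Total ratio parts = 16. Expected numbers out of 2358:
  axial-flowered inflated-pod: 2358 × 9/16 = 1326.375
  axial-flowered constricted-pod: 2358 × 3/16 = 442.125
  terminal-flowered inflated-pod: 2358 × 3/16 = 442.125
  terminal-flowered constricted-pod: 2358 × 1/16 = 147.375
Contribution of terminal-flowered constricted-pod: (127 − 147.375)² / 147.375 = 2.8169

2.817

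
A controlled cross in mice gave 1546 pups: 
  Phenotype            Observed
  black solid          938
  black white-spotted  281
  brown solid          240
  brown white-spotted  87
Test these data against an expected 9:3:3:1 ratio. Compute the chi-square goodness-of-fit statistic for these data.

Total ratio parts = 16. Expected numbers out of 1546:
  black solid: 1546 × 9/16 = 869.625
  black white-spotted: 1546 × 3/16 = 289.875
  brown solid: 1546 × 3/16 = 289.875
  brown white-spotted: 1546 × 1/16 = 96.625
χ² = Σ (O − E)² / E
  black solid: (938 − 869.625)² / 869.625 = 5.3760
  black white-spotted: (281 − 289.875)² / 289.875 = 0.2717
  brown solid: (240 − 289.875)² / 289.875 = 8.5813
  brown white-spotted: (87 − 96.625)² / 96.625 = 0.9588
χ² = 5.3760 + 0.2717 + 8.5813 + 0.9588 = 15.1878 ≈ 15.188

15.188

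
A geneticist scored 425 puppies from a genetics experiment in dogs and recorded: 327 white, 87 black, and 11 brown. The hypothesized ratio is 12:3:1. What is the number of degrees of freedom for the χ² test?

A goodness-of-fit test with 3 phenotype classes has df = 3 − 1 = 2.

2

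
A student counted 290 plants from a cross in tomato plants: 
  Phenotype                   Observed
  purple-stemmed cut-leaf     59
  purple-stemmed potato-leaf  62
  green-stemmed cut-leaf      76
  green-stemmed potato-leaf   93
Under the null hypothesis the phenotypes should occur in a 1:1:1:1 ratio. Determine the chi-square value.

Total ratio parts = 4. Expected numbers out of 290:
  purple-stemmed cut-leaf: 290 × 1/4 = 72.5
  purple-stemmed potato-leaf: 290 × 1/4 = 72.5
  green-stemmed cut-leaf: 290 × 1/4 = 72.5
  green-stemmed potato-leaf: 290 × 1/4 = 72.5
χ² = Σ (O − E)² / E
  purple-stemmed cut-leaf: (59 − 72.5)² / 72.5 = 2.5138
  purple-stemmed potato-leaf: (62 − 72.5)² / 72.5 = 1.5207
  green-stemmed cut-leaf: (76 − 72.5)² / 72.5 = 0.1690
  green-stemmed potato-leaf: (93 − 72.5)² / 72.5 = 5.7966
χ² = 2.5138 + 1.5207 + 0.1690 + 5.7966 = 10.0001 ≈ 10.000

10.000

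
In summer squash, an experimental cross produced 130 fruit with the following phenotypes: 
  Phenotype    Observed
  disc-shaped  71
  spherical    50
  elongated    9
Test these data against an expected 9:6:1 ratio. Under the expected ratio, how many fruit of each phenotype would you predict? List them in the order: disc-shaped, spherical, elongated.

73.125, 48.75, 8.125

Expected counts for N = 130 under a 9:6:1 ratio (total parts = 16):
  disc-shaped: 130 × 9/16 = 73.125
  spherical: 130 × 6/16 = 48.75
  elongated: 130 × 1/16 = 8.125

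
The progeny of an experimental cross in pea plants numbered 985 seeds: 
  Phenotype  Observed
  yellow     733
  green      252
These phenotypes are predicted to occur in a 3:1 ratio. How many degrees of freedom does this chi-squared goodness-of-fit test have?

1

A goodness-of-fit test with 2 phenotype classes has df = 2 − 1 = 1.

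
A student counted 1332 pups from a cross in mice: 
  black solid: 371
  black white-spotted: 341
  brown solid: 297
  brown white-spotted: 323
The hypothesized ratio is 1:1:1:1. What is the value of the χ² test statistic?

The 1:1:1:1 ratio has 4 parts, so with N = 1332 the expected counts are:
  black solid: 1332 × 1/4 = 333
  black white-spotted: 1332 × 1/4 = 333
  brown solid: 1332 × 1/4 = 333
  brown white-spotted: 1332 × 1/4 = 333
χ² = Σ (O − E)² / E
  black solid: (371 − 333)² / 333 = 4.3363
  black white-spotted: (341 − 333)² / 333 = 0.1922
  brown solid: (297 − 333)² / 333 = 3.8919
  brown white-spotted: (323 − 333)² / 333 = 0.3003
χ² = 4.3363 + 0.1922 + 3.8919 + 0.3003 = 8.7207 ≈ 8.721

8.721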